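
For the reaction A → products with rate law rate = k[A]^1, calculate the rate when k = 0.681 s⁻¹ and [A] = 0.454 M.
0.3092 M/s

rate = k·[A]^1 = 0.681·(0.454)^1 = 0.681·0.454 = 0.3092 M/s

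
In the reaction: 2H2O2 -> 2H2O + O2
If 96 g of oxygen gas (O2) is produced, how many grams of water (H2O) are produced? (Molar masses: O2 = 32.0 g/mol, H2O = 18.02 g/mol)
Moles of O2 = 96 g ÷ 32.0 g/mol = 3 mol
Mole ratio: 2 mol H2O / 1 mol O2
Moles of H2O = 3 × (2/1) = 6 mol
Mass of H2O = 6 mol × 18.02 g/mol = 108.1 g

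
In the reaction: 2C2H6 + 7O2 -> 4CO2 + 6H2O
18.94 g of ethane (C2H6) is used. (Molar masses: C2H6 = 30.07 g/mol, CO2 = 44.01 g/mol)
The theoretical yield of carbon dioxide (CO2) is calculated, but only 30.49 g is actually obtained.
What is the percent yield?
Moles of C2H6 = 18.94 g ÷ 30.07 g/mol = 0.629864 mol
Mole ratio: 4 mol CO2 / 2 mol C2H6
Moles of CO2 = 0.629864 × (4/2) = 1.25973 mol
Theoretical yield = 1.25973 mol × 44.01 g/mol = 55.441 g
Actual yield = 30.49 g
Percent yield = (30.49 / 55.441) × 100% = 55.0%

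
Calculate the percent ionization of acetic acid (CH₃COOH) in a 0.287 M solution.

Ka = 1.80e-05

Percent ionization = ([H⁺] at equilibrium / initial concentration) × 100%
Percent ionization = 0.789%

Let x = [H⁺]. Ka = x²/(C - x) ⇒ x² + (1.80e-05)x - (1.80e-05)(0.287) = 0. x = 2.2639e-03. Percent = (2.2639e-03/0.287) × 100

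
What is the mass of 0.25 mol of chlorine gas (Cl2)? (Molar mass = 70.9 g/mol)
Mass = 0.25 mol × 70.9 g/mol = 17.73 g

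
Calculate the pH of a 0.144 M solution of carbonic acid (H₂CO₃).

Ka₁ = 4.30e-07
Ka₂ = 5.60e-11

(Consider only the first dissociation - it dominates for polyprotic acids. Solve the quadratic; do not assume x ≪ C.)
pH = 3.60

x² + Ka₁·x − Ka₁·C = 0 with Ka₁ = 4.30e-07, C = 0.144.
x = (−Ka₁ + √(Ka₁² + 4·Ka₁·C))/2 = 2.4862e-04 M, so pH = 3.60.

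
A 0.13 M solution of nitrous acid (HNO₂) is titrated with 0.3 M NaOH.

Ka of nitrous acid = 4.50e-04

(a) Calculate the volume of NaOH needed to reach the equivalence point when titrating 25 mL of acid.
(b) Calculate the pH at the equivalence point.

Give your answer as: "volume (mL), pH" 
V = 10.8 mL, pH = 8.15

(a) At equivalence: moles acid = moles base.
moles acid = 0.13 × 0.025 = 0.00325 mol; V_NaOH = 0.00325/0.3 = 0.01083 L = 10.8 mL.
(b) At equivalence, all acid → conjugate base A⁻ at [A⁻] = 0.00325/0.03583 = 0.0907 M.
Kb = Kw/Ka = 1.0e-14/4.50e-04 = 2.222e-11; [OH⁻] = √(Kb·[A⁻]) = 1.420e-06; pOH = 5.85; pH = 14 − pOH = 8.15.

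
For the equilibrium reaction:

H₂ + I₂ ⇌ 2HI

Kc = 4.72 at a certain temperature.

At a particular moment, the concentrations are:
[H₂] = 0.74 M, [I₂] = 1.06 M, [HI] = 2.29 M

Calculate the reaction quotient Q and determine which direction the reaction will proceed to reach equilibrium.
Q = 6.685, Q > K, reaction proceeds reverse (toward reactants)

Q = ([HI]^2) / ([H₂] × [I₂])
  = ((2.29)^2) / ((0.74)·(1.06)) = 5.2441/0.7844 = 6.685
Since Q = 6.685 > Kc = 4.72, the reaction proceeds reverse (toward reactants) to reach equilibrium.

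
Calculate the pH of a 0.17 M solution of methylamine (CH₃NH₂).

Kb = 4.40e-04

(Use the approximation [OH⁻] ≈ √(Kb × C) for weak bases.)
pH = 11.94

[OH⁻] = √(Kb × C) = √(4.40e-04 × 0.17) = 8.6487e-03. pOH = 2.06, pH = 14 - pOH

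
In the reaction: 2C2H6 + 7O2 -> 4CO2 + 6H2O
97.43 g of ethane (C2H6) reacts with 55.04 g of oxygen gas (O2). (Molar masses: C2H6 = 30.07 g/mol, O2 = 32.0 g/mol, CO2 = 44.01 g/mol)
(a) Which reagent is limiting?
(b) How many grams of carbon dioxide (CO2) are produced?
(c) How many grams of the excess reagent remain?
(a) O2, (b) 43.26 g, (c) 82.65 g

Moles of C2H6 = 97.43 g ÷ 30.07 g/mol = 3.24011 mol
Moles of O2 = 55.04 g ÷ 32.0 g/mol = 1.72 mol
Moles ÷ coefficient: C2H6: 3.24011/2 = 1.62, O2: 1.72/7 = 0.2457
(a) O2 has the smaller value, so O2 is the limiting reagent.
(b) Moles of CO2 = 1.72 mol O2 × (4/7) = 0.982857 mol; mass = 0.982857 mol × 44.01 g/mol = 43.26 g
(c) C2H6 consumed = 1.72 × (2/7) = 0.491429 mol; remaining = 3.24011 − 0.491429 = 2.74868 mol; mass = 2.74868 mol × 30.07 g/mol = 82.65 g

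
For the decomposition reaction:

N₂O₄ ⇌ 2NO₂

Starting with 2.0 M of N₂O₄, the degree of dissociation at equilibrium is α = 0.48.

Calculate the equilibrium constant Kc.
K_c = 3.5446

x = α·[A]₀ = 0.48 × 2.0 = 0.96 M dissociated.
At eq: [N₂O₄] = 2.0 − 0.96 = 1.04 M; [NO₂] = 2x = 1.92 M.
Kc = [NO₂]²/[N₂O₄] = (1.92)²/1.04 = 3.545.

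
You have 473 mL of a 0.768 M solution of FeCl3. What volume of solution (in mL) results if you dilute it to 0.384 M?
Using M₁V₁ = M₂V₂:
0.768 × 473 = 0.384 × V₂
V₂ = (0.768 × 473) / 0.384 = 946 mL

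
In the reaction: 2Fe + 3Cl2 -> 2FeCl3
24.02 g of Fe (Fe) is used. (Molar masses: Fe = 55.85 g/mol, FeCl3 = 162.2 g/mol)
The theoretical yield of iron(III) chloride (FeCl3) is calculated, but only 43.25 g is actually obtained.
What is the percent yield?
Moles of Fe = 24.02 g ÷ 55.85 g/mol = 0.430081 mol
Mole ratio: 2 mol FeCl3 / 2 mol Fe
Moles of FeCl3 = 0.430081 × (2/2) = 0.430081 mol
Theoretical yield = 0.430081 mol × 162.2 g/mol = 69.759 g
Actual yield = 43.25 g
Percent yield = (43.25 / 69.759) × 100% = 62.0%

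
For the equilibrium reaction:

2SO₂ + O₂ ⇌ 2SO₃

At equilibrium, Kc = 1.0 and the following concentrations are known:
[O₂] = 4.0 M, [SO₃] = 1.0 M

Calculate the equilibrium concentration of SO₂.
[SO₂] = 0.5000 M

Kc = ([SO₃]^2) / ([SO₂]^2 × [O₂]) = 1.0
[SO₂]^2 = (product terms)/(Kc · other reactant terms) = 1 / (1.0 · 4) = 0.25
[SO₂] = (0.25)^(1/2) = 0.5000 M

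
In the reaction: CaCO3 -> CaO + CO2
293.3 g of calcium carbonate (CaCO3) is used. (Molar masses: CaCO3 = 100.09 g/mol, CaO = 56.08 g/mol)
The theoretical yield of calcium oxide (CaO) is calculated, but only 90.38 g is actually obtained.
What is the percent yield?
Moles of CaCO3 = 293.3 g ÷ 100.09 g/mol = 2.93036 mol
Mole ratio: 1 mol CaO / 1 mol CaCO3
Moles of CaO = 2.93036 × (1/1) = 2.93036 mol
Theoretical yield = 2.93036 mol × 56.08 g/mol = 164.33 g
Actual yield = 90.38 g
Percent yield = (90.38 / 164.33) × 100% = 55.0%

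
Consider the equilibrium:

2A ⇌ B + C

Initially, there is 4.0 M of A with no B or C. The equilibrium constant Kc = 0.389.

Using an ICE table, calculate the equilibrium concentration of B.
[B] = 1.110 M

ICE: [A] = 4.0 − 2x, [B] = [C] = x.
Kc = x²/(4.0 − 2x)² = 0.389 ⇒ √Kc = x/(4.0 − 2x).
x = √0.389·4.0/(1 + 2√0.389) = 0.6237·4.0/2.2474 = 1.1101.
[B] = x = 1.110 M.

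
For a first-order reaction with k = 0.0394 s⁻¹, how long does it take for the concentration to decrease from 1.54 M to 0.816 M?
16.12 s

From ln[A] = ln[A]₀ - k·t: t = ln([A]₀/[A])/k = ln(1.54/0.816)/0.0394 = ln(1.8873)/0.0394 = 0.6351/0.0394 = 16.12 s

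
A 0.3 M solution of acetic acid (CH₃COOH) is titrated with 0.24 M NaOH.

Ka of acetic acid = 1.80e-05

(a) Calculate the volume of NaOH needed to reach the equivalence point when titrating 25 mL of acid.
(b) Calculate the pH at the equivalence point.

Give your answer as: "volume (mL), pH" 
V = 31.2 mL, pH = 8.93

(a) At equivalence: moles acid = moles base.
moles acid = 0.3 × 0.025 = 0.0075 mol; V_NaOH = 0.0075/0.24 = 0.03125 L = 31.2 mL.
(b) At equivalence, all acid → conjugate base A⁻ at [A⁻] = 0.0075/0.05625 = 0.1333 M.
Kb = Kw/Ka = 1.0e-14/1.80e-05 = 5.556e-10; [OH⁻] = √(Kb·[A⁻]) = 8.607e-06; pOH = 5.07; pH = 14 − pOH = 8.93.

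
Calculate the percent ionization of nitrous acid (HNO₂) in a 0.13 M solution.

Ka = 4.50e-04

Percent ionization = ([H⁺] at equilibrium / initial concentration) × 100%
Percent ionization = 5.71%

Let x = [H⁺]. Ka = x²/(C - x) ⇒ x² + (4.50e-04)x - (4.50e-04)(0.13) = 0. x = 7.4268e-03. Percent = (7.4268e-03/0.13) × 100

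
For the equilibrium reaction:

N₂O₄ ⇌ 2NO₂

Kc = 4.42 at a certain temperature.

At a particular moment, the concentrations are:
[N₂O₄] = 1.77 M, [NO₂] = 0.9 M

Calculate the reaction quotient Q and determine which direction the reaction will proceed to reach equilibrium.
Q = 0.458, Q < K, reaction proceeds forward (toward products)

Q = ([NO₂]^2) / ([N₂O₄])
  = ((0.9)^2) / ((1.77)) = 0.81/1.77 = 0.4576
Since Q = 0.4576 < Kc = 4.42, the reaction proceeds forward (toward products) to reach equilibrium.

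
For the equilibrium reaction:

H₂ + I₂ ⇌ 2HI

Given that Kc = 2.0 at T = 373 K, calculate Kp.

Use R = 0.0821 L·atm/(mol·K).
K_p = 2.0000

Δn = (moles gaseous products) − (moles gaseous reactants) = 0
T = 373 K; RT = 0.0821 × 373 = 30.6233
Kp = Kc·(RT)^Δn = 2.0 × (30.6233)^0 = 2.0 × 1 = 2.0000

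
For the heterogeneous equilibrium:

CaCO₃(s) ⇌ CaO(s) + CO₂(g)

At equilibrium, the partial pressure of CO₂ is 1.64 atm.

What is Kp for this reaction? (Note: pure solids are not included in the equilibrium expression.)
K_p = 1.64

Solids (CaCO₃, CaO) have activity 1 and are excluded.
Kp = P(CO₂) = 1.64.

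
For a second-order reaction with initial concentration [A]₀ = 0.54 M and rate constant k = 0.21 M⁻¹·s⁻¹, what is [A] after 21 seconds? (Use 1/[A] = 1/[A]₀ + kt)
0.1597 M

1/[A] = 1/[A]₀ + k·t = 1/0.54 + (0.21)·(21) = 1.8519 + 4.4100 = 6.2619
[A] = 1/6.2619 = 0.1597 M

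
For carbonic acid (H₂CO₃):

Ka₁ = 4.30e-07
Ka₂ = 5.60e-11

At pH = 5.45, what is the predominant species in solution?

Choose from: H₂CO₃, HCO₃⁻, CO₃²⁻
H₂CO₃

pKa1 = 6.37, pKa2 = 10.25. Each pKa is the crossover between adjacent species; pH = 5.45 lies in the region where H₂CO₃ predominates.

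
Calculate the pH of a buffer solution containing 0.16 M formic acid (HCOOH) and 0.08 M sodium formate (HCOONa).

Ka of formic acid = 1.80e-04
pH = 3.44

pKa = -log(1.80e-04) = 3.74. pH = pKa + log([A⁻]/[HA]) = 3.74 + log(0.08/0.16)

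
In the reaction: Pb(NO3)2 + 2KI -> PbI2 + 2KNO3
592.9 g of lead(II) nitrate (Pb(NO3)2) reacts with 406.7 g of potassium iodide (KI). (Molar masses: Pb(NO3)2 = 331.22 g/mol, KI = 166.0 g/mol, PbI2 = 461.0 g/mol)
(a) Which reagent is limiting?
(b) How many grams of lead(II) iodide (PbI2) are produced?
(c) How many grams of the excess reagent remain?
(a) KI, (b) 564.7 g, (c) 187.2 g

Moles of Pb(NO3)2 = 592.9 g ÷ 331.22 g/mol = 1.79005 mol
Moles of KI = 406.7 g ÷ 166.0 g/mol = 2.45 mol
Moles ÷ coefficient: Pb(NO3)2: 1.79005/1 = 1.79, KI: 2.45/2 = 1.225
(a) KI has the smaller value, so KI is the limiting reagent.
(b) Moles of PbI2 = 2.45 mol KI × (1/2) = 1.225 mol; mass = 1.225 mol × 461.0 g/mol = 564.7 g
(c) Pb(NO3)2 consumed = 2.45 × (1/2) = 1.225 mol; remaining = 1.79005 − 1.225 = 0.565049 mol; mass = 0.565049 mol × 331.22 g/mol = 187.2 g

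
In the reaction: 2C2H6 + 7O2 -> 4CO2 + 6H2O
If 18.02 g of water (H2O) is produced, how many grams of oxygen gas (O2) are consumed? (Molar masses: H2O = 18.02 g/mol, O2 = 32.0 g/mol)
Moles of H2O = 18.02 g ÷ 18.02 g/mol = 1 mol
Mole ratio: 7 mol O2 / 6 mol H2O
Moles of O2 = 1 × (7/6) = 1.16667 mol
Mass of O2 = 1.16667 mol × 32.0 g/mol = 37.33 g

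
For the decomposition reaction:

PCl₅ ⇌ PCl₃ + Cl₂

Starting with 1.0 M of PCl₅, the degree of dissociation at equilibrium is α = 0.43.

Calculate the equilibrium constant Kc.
K_c = 0.3244

x = α·[A]₀ = 0.43 × 1.0 = 0.43 M dissociated.
At eq: [PCl₅] = 1.0 − 0.43 = 0.57 M; [PCl₃] = [Cl₂] = x = 0.43 M.
Kc = [PCl₃][Cl₂]/[PCl₅] = (0.43)²/0.57 = 0.3244.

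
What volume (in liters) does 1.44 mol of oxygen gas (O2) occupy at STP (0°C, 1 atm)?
At STP, 1 mol of gas occupies 22.4 L
Volume = 1.44 mol × 22.4 L/mol = 32.26 L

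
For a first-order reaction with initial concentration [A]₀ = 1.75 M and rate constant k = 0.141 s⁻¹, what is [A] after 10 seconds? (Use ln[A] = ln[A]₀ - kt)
0.4273 M

ln[A] = ln[A]₀ - k·t = ln(1.75) - (0.141)·(10) = 0.5596 - 1.4100 = -0.8504
[A] = e^(-0.8504) = 0.4273 M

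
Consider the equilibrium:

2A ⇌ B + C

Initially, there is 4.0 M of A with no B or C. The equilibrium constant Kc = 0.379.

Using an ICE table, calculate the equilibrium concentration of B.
[B] = 1.104 M

ICE: [A] = 4.0 − 2x, [B] = [C] = x.
Kc = x²/(4.0 − 2x)² = 0.379 ⇒ √Kc = x/(4.0 − 2x).
x = √0.379·4.0/(1 + 2√0.379) = 0.61563·4.0/2.2313 = 1.1036.
[B] = x = 1.104 M.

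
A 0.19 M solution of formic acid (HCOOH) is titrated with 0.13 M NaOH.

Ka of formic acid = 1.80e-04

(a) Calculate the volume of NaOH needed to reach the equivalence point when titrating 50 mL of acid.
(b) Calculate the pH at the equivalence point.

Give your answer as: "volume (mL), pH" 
V = 73.1 mL, pH = 8.32

(a) At equivalence: moles acid = moles base.
moles acid = 0.19 × 0.05 = 0.0095 mol; V_NaOH = 0.0095/0.13 = 0.07308 L = 73.1 mL.
(b) At equivalence, all acid → conjugate base A⁻ at [A⁻] = 0.0095/0.1231 = 0.07719 M.
Kb = Kw/Ka = 1.0e-14/1.80e-04 = 5.556e-11; [OH⁻] = √(Kb·[A⁻]) = 2.071e-06; pOH = 5.68; pH = 14 − pOH = 8.32.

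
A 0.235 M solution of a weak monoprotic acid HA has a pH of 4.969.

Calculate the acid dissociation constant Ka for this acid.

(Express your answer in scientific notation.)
K_a = 4.91e-10

[H⁺] = 10^(−pH) = 10^(−4.969) = 1.074e-05 M. For HA ⇌ H⁺ + A⁻, Ka = x²/(C − x) = (1.074e-05)²/(0.235 − 1.074e-05) = 4.91e-10.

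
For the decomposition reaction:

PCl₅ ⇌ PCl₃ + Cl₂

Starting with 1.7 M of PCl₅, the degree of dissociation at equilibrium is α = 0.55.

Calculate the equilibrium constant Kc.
K_c = 1.1428

x = α·[A]₀ = 0.55 × 1.7 = 0.935 M dissociated.
At eq: [PCl₅] = 1.7 − 0.935 = 0.765 M; [PCl₃] = [Cl₂] = x = 0.935 M.
Kc = [PCl₃][Cl₂]/[PCl₅] = (0.935)²/0.765 = 1.143.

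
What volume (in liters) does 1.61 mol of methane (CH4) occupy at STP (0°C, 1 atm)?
At STP, 1 mol of gas occupies 22.4 L
Volume = 1.61 mol × 22.4 L/mol = 36.06 L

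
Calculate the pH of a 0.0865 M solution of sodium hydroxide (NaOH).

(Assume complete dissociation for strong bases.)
pH = 12.94

[OH⁻] = 0.0865 M for strong base. pOH = -log[OH⁻] = 1.06, pH = 14 - pOH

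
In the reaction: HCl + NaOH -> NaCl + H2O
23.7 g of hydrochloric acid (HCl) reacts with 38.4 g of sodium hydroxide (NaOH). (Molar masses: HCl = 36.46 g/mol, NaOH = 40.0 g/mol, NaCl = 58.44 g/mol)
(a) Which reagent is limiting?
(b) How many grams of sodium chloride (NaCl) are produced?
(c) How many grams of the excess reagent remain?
(a) HCl, (b) 37.99 g, (c) 12.4 g

Moles of HCl = 23.7 g ÷ 36.46 g/mol = 0.650027 mol
Moles of NaOH = 38.4 g ÷ 40.0 g/mol = 0.96 mol
Moles ÷ coefficient: HCl: 0.650027/1 = 0.65, NaOH: 0.96/1 = 0.96
(a) HCl has the smaller value, so HCl is the limiting reagent.
(b) Moles of NaCl = 0.650027 mol HCl × (1/1) = 0.650027 mol; mass = 0.650027 mol × 58.44 g/mol = 37.99 g
(c) NaOH consumed = 0.650027 × (1/1) = 0.650027 mol; remaining = 0.96 − 0.650027 = 0.309973 mol; mass = 0.309973 mol × 40.0 g/mol = 12.4 g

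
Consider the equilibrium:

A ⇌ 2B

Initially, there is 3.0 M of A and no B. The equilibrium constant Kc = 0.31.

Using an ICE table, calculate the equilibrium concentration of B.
[B] = 0.890 M

ICE: [A] = 3.0 − x, [B] = 2x.
Kc = (2x)²/(3.0 − x) = 0.31 ⇒ 4x² + 0.31x − 0.93 = 0.
x = (−0.31 + √(0.31² + 4·4·0.93))/(2·4) = (−0.31 + √14.976)/8 = 0.44499.
[B] = 2x = 0.890 M.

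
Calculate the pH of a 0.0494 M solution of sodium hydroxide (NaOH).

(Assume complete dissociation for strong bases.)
pH = 12.69

[OH⁻] = 0.0494 M for strong base. pOH = -log[OH⁻] = 1.31, pH = 14 - pOH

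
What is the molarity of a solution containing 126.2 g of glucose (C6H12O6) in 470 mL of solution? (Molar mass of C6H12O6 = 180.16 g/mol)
Moles of C6H12O6 = 126.2 g ÷ 180.16 g/mol = 0.700488 mol
Volume = 470 mL = 0.47 L
Molarity = 0.700488 mol ÷ 0.47 L = 1.49 M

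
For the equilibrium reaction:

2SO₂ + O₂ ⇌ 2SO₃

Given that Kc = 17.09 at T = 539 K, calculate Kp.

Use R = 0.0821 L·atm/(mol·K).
K_p = 0.3862

Δn = (moles gaseous products) − (moles gaseous reactants) = -1
T = 539 K; RT = 0.0821 × 539 = 44.2519
Kp = Kc·(RT)^Δn = 17.09 × (44.2519)^-1 = 17.09 × 0.0225979 = 0.3862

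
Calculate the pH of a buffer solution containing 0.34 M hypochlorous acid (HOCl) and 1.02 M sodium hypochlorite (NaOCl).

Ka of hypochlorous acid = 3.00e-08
pH = 8.00

pKa = -log(3.00e-08) = 7.52. pH = pKa + log([A⁻]/[HA]) = 7.52 + log(1.02/0.34)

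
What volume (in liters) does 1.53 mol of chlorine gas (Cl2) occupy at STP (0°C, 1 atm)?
At STP, 1 mol of gas occupies 22.4 L
Volume = 1.53 mol × 22.4 L/mol = 34.27 L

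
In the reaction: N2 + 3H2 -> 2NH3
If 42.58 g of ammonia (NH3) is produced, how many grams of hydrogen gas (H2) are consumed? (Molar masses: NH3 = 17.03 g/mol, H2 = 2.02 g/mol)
Moles of NH3 = 42.58 g ÷ 17.03 g/mol = 2.50029 mol
Mole ratio: 3 mol H2 / 2 mol NH3
Moles of H2 = 2.50029 × (3/2) = 3.75044 mol
Mass of H2 = 3.75044 mol × 2.02 g/mol = 7.576 g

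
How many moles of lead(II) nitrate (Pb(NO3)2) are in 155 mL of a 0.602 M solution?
Moles = Molarity × Volume (L)
Moles = 0.602 M × 0.155 L = 0.09331 mol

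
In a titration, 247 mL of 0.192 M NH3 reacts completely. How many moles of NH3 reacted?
Moles = Molarity × Volume (L)
Moles = 0.192 M × 0.247 L = 0.04742 mol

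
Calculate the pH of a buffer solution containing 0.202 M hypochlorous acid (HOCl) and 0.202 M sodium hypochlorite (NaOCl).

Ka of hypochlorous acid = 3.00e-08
pH = 7.52

pKa = -log(3.00e-08) = 7.52. pH = pKa + log([A⁻]/[HA]) = 7.52 + log(0.202/0.202)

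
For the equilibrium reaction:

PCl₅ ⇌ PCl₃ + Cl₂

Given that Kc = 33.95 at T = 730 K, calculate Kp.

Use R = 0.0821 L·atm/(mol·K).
K_p = 2.03e+03

Δn = (moles gaseous products) − (moles gaseous reactants) = 1
T = 730 K; RT = 0.0821 × 730 = 59.933
Kp = Kc·(RT)^Δn = 33.95 × (59.933)^1 = 33.95 × 59.933 = 2.03e+03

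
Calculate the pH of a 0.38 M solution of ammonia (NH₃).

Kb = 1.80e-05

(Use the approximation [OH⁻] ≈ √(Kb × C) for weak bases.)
pH = 11.42

[OH⁻] = √(Kb × C) = √(1.80e-05 × 0.38) = 2.6153e-03. pOH = 2.58, pH = 14 - pOH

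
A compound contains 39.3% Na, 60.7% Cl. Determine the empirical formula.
Moles of Na = 39.3 g / 22.99 g/mol = 1.709 mol
Moles of Cl = 60.7 g / 35.45 g/mol = 1.712 mol

Smallest moles = 1.709
Divide all by smallest:
Na: 1.709 / 1.709 = 1.00
Cl: 1.712 / 1.709 = 1.00

Empirical formula: NaCl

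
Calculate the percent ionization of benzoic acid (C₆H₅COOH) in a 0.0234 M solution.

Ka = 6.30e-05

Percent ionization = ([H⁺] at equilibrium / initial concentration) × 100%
Percent ionization = 5.06%

Let x = [H⁺]. Ka = x²/(C - x) ⇒ x² + (6.30e-05)x - (6.30e-05)(0.0234) = 0. x = 1.1831e-03. Percent = (1.1831e-03/0.0234) × 100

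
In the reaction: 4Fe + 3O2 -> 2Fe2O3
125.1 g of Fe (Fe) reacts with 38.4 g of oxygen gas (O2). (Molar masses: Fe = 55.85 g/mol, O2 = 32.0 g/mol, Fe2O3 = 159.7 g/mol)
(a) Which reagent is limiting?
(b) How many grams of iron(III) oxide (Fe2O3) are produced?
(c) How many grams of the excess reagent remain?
(a) O2, (b) 127.8 g, (c) 35.74 g

Moles of Fe = 125.1 g ÷ 55.85 g/mol = 2.23993 mol
Moles of O2 = 38.4 g ÷ 32.0 g/mol = 1.2 mol
Moles ÷ coefficient: Fe: 2.23993/4 = 0.56, O2: 1.2/3 = 0.4
(a) O2 has the smaller value, so O2 is the limiting reagent.
(b) Moles of Fe2O3 = 1.2 mol O2 × (2/3) = 0.8 mol; mass = 0.8 mol × 159.7 g/mol = 127.8 g
(c) Fe consumed = 1.2 × (4/3) = 1.6 mol; remaining = 2.23993 − 1.6 = 0.639928 mol; mass = 0.639928 mol × 55.85 g/mol = 35.74 g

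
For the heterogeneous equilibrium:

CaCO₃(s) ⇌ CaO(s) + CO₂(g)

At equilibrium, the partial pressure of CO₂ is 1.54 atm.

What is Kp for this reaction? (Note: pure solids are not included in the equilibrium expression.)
K_p = 1.54

Solids (CaCO₃, CaO) have activity 1 and are excluded.
Kp = P(CO₂) = 1.54.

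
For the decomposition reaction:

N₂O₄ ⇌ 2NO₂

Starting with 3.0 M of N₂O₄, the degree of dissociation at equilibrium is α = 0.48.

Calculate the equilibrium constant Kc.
K_c = 5.3169

x = α·[A]₀ = 0.48 × 3.0 = 1.44 M dissociated.
At eq: [N₂O₄] = 3.0 − 1.44 = 1.56 M; [NO₂] = 2x = 2.88 M.
Kc = [NO₂]²/[N₂O₄] = (2.88)²/1.56 = 5.317.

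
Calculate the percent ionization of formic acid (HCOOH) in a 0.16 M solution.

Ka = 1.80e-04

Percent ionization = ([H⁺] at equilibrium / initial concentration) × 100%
Percent ionization = 3.3%

Let x = [H⁺]. Ka = x²/(C - x) ⇒ x² + (1.80e-04)x - (1.80e-04)(0.16) = 0. x = 5.2773e-03. Percent = (5.2773e-03/0.16) × 100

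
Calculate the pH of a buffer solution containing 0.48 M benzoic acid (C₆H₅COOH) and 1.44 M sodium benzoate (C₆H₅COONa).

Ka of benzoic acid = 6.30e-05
pH = 4.68

pKa = -log(6.30e-05) = 4.20. pH = pKa + log([A⁻]/[HA]) = 4.20 + log(1.44/0.48)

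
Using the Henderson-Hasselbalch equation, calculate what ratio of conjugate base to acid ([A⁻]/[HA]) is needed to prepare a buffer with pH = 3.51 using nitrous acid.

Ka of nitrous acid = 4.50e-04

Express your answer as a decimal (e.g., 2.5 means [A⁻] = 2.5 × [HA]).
[A⁻]/[HA] = 1.456

pKa = −log(4.50e-04) = 3.3468. pH = pKa + log([A⁻]/[HA]). 3.51 = 3.3468 + log(ratio). log(ratio) = 3.51 − 3.3468 = 0.1632. ratio = 10^(0.1632) = 1.456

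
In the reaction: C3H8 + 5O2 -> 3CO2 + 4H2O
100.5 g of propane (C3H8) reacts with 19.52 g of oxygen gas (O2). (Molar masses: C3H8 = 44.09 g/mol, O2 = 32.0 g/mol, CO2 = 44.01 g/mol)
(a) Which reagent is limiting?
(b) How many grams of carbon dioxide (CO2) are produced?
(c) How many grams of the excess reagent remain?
(a) O2, (b) 16.11 g, (c) 95.12 g

Moles of C3H8 = 100.5 g ÷ 44.09 g/mol = 2.27943 mol
Moles of O2 = 19.52 g ÷ 32.0 g/mol = 0.61 mol
Moles ÷ coefficient: C3H8: 2.27943/1 = 2.279, O2: 0.61/5 = 0.122
(a) O2 has the smaller value, so O2 is the limiting reagent.
(b) Moles of CO2 = 0.61 mol O2 × (3/5) = 0.366 mol; mass = 0.366 mol × 44.01 g/mol = 16.11 g
(c) C3H8 consumed = 0.61 × (1/5) = 0.122 mol; remaining = 2.27943 − 0.122 = 2.15743 mol; mass = 2.15743 mol × 44.09 g/mol = 95.12 g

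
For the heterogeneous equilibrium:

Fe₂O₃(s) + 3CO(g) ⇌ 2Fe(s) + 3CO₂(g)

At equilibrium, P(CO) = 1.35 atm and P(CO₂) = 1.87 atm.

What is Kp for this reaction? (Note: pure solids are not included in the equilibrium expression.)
K_p = 2.658

Solids (Fe₂O₃, Fe) are excluded.
Kp = P(CO₂)³/P(CO)³ = (1.87)³/(1.35)³ = 6.539/2.46 = 2.658.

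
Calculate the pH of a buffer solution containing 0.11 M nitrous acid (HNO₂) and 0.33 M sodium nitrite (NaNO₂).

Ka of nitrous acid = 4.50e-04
pH = 3.82

pKa = -log(4.50e-04) = 3.35. pH = pKa + log([A⁻]/[HA]) = 3.35 + log(0.33/0.11)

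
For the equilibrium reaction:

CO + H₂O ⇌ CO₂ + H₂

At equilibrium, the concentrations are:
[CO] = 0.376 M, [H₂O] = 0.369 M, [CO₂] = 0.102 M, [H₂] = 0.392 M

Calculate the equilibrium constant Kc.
K_c = 0.2882

Kc = ([CO₂] × [H₂]) / ([CO] × [H₂O])
   = ((0.102)·(0.392)) / ((0.376)·(0.369))
   = 0.039984 / 0.13874 = 0.2882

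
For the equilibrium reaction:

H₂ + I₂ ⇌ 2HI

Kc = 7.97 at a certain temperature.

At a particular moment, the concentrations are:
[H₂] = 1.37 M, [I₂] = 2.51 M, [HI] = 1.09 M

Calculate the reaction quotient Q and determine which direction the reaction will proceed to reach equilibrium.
Q = 0.346, Q < K, reaction proceeds forward (toward products)

Q = ([HI]^2) / ([H₂] × [I₂])
  = ((1.09)^2) / ((1.37)·(2.51)) = 1.1881/3.4387 = 0.3455
Since Q = 0.3455 < Kc = 7.97, the reaction proceeds forward (toward products) to reach equilibrium.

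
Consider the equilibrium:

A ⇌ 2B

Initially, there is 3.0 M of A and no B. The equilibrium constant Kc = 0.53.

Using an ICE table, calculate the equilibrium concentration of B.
[B] = 1.135 M

ICE: [A] = 3.0 − x, [B] = 2x.
Kc = (2x)²/(3.0 − x) = 0.53 ⇒ 4x² + 0.53x − 1.59 = 0.
x = (−0.53 + √(0.53² + 4·4·1.59))/(2·4) = (−0.53 + √25.721)/8 = 0.5677.
[B] = 2x = 1.135 M.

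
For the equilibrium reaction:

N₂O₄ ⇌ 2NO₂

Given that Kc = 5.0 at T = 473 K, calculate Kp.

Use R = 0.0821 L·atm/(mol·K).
K_p = 194.1665

Δn = (moles gaseous products) − (moles gaseous reactants) = 1
T = 473 K; RT = 0.0821 × 473 = 38.8333
Kp = Kc·(RT)^Δn = 5.0 × (38.8333)^1 = 5.0 × 38.8333 = 194.1665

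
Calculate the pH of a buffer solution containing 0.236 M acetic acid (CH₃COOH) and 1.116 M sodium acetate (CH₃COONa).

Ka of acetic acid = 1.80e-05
pH = 5.42

pKa = -log(1.80e-05) = 4.74. pH = pKa + log([A⁻]/[HA]) = 4.74 + log(1.116/0.236)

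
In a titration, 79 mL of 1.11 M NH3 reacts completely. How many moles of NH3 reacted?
Moles = Molarity × Volume (L)
Moles = 1.11 M × 0.079 L = 0.08769 mol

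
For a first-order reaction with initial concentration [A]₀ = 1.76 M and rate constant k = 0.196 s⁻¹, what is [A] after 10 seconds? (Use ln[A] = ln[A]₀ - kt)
0.2479 M

ln[A] = ln[A]₀ - k·t = ln(1.76) - (0.196)·(10) = 0.5653 - 1.9600 = -1.3947
[A] = e^(-1.3947) = 0.2479 M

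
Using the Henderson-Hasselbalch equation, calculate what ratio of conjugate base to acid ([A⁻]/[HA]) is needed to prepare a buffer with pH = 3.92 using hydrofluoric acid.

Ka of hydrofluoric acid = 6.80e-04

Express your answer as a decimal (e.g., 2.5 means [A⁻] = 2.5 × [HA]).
[A⁻]/[HA] = 5.656

pKa = −log(6.80e-04) = 3.1675. pH = pKa + log([A⁻]/[HA]). 3.92 = 3.1675 + log(ratio). log(ratio) = 3.92 − 3.1675 = 0.7525. ratio = 10^(0.7525) = 5.656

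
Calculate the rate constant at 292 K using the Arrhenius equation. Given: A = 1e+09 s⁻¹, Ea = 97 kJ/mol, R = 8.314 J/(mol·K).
4.44e-09 s⁻¹

k = A·exp(-Ea/(R·T)) = 1e+09·exp(-97000/(8.314·292)) = 1e+09·exp(-39.9557) = 1e+09·4.4407e-18 = 4.44e-09 s⁻¹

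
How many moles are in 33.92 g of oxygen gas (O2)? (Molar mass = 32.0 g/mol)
Moles = 33.92 g ÷ 32.0 g/mol = 1.06 mol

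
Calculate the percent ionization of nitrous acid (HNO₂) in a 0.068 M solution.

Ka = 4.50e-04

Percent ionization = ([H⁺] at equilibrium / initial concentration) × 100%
Percent ionization = 7.81%

Let x = [H⁺]. Ka = x²/(C - x) ⇒ x² + (4.50e-04)x - (4.50e-04)(0.068) = 0. x = 5.3113e-03. Percent = (5.3113e-03/0.068) × 100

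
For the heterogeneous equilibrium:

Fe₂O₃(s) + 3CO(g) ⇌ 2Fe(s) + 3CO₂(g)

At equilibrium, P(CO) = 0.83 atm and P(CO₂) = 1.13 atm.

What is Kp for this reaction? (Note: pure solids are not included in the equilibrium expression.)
K_p = 2.523

Solids (Fe₂O₃, Fe) are excluded.
Kp = P(CO₂)³/P(CO)³ = (1.13)³/(0.83)³ = 1.443/0.5718 = 2.523.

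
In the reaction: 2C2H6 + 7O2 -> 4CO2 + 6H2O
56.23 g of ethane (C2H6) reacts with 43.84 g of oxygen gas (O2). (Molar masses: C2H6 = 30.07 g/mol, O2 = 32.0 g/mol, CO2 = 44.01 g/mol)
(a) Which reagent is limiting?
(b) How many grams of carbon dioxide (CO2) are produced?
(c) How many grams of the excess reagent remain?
(a) O2, (b) 34.45 g, (c) 44.46 g

Moles of C2H6 = 56.23 g ÷ 30.07 g/mol = 1.86997 mol
Moles of O2 = 43.84 g ÷ 32.0 g/mol = 1.37 mol
Moles ÷ coefficient: C2H6: 1.86997/2 = 0.935, O2: 1.37/7 = 0.1957
(a) O2 has the smaller value, so O2 is the limiting reagent.
(b) Moles of CO2 = 1.37 mol O2 × (4/7) = 0.782857 mol; mass = 0.782857 mol × 44.01 g/mol = 34.45 g
(c) C2H6 consumed = 1.37 × (2/7) = 0.391429 mol; remaining = 1.86997 − 0.391429 = 1.47854 mol; mass = 1.47854 mol × 30.07 g/mol = 44.46 g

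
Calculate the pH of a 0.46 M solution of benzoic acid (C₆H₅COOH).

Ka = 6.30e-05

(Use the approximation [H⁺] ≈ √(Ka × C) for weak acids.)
pH = 2.27

[H⁺] = √(Ka × C) = √(6.30e-05 × 0.46) = 5.3833e-03. pH = -log(5.3833e-03)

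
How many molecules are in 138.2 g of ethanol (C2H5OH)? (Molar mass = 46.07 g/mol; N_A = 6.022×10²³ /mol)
Moles = 138.2 g ÷ 46.07 g/mol = 2.99978 mol
Molecules = 2.99978 mol × 6.022×10²³ /mol = 1.806e+24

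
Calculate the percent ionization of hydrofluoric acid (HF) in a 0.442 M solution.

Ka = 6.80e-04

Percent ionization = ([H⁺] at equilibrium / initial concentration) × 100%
Percent ionization = 3.85%

Let x = [H⁺]. Ka = x²/(C - x) ⇒ x² + (6.80e-04)x - (6.80e-04)(0.442) = 0. x = 1.7000e-02. Percent = (1.7000e-02/0.442) × 100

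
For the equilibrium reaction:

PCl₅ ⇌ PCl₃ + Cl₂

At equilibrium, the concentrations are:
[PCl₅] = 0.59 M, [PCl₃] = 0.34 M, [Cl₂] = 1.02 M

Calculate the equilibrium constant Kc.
K_c = 0.5878

Kc = ([PCl₃] × [Cl₂]) / ([PCl₅])
   = ((0.34)·(1.02)) / ((0.59))
   = 0.3468 / 0.59 = 0.5878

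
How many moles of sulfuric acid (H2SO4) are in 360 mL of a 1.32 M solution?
Moles = Molarity × Volume (L)
Moles = 1.32 M × 0.36 L = 0.4752 mol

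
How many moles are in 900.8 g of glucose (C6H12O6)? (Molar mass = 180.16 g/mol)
Moles = 900.8 g ÷ 180.16 g/mol = 5 mol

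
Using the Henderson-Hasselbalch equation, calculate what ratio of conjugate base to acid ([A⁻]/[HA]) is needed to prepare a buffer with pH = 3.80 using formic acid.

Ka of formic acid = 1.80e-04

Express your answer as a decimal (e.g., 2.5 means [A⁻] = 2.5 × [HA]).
[A⁻]/[HA] = 1.136

pKa = −log(1.80e-04) = 3.7447. pH = pKa + log([A⁻]/[HA]). 3.80 = 3.7447 + log(ratio). log(ratio) = 3.80 − 3.7447 = 0.0553. ratio = 10^(0.0553) = 1.136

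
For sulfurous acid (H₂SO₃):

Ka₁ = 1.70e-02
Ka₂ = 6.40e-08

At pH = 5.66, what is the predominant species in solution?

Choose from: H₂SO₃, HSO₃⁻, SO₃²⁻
HSO₃⁻

pKa1 = 1.77, pKa2 = 7.19. Each pKa is the crossover between adjacent species; pH = 5.66 lies in the region where HSO₃⁻ predominates.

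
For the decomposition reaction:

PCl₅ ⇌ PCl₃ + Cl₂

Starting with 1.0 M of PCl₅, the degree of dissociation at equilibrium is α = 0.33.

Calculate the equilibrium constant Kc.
K_c = 0.1625

x = α·[A]₀ = 0.33 × 1.0 = 0.33 M dissociated.
At eq: [PCl₅] = 1.0 − 0.33 = 0.67 M; [PCl₃] = [Cl₂] = x = 0.33 M.
Kc = [PCl₃][Cl₂]/[PCl₅] = (0.33)²/0.67 = 0.1625.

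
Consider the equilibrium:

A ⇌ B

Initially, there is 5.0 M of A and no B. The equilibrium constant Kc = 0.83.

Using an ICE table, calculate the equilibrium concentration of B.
[B] = 2.268 M

ICE: [A] = 5.0 − x, [B] = x.
Kc = x/(5.0 − x) = 0.83 ⇒ x = 0.83·5.0/(1 + 0.83) = 4.15/1.83 = 2.268.
[B] = x = 2.268 M.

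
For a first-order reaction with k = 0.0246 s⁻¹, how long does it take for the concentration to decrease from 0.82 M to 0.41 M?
28.18 s

From ln[A] = ln[A]₀ - k·t: t = ln([A]₀/[A])/k = ln(0.82/0.41)/0.0246 = ln(2.0000)/0.0246 = 0.6931/0.0246 = 28.18 s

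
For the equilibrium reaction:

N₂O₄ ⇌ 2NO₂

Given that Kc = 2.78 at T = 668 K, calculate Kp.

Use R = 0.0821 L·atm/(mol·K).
K_p = 152.4630

Δn = (moles gaseous products) − (moles gaseous reactants) = 1
T = 668 K; RT = 0.0821 × 668 = 54.8428
Kp = Kc·(RT)^Δn = 2.78 × (54.8428)^1 = 2.78 × 54.8428 = 152.4630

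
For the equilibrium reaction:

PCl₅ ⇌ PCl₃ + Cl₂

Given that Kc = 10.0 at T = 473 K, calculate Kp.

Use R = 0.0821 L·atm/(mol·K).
K_p = 388.3330

Δn = (moles gaseous products) − (moles gaseous reactants) = 1
T = 473 K; RT = 0.0821 × 473 = 38.8333
Kp = Kc·(RT)^Δn = 10.0 × (38.8333)^1 = 10.0 × 38.8333 = 388.3330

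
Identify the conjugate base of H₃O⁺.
Conjugate base: H₂O

Conjugate acid-base pairs differ by one H⁺. Ka × Kb = Kw for a conjugate pair.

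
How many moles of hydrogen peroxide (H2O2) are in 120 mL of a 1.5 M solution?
Moles = Molarity × Volume (L)
Moles = 1.5 M × 0.12 L = 0.18 mol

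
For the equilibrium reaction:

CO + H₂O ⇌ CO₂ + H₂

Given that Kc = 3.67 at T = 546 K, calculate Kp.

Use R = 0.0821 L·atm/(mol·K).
K_p = 3.6700

Δn = (moles gaseous products) − (moles gaseous reactants) = 0
T = 546 K; RT = 0.0821 × 546 = 44.8266
Kp = Kc·(RT)^Δn = 3.67 × (44.8266)^0 = 3.67 × 1 = 3.6700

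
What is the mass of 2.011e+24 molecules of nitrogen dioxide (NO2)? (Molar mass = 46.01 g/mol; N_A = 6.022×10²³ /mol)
Moles = 2.011e+24 ÷ 6.022×10²³ = 3.33942 mol
Mass = 3.33942 mol × 46.01 g/mol = 153.6 g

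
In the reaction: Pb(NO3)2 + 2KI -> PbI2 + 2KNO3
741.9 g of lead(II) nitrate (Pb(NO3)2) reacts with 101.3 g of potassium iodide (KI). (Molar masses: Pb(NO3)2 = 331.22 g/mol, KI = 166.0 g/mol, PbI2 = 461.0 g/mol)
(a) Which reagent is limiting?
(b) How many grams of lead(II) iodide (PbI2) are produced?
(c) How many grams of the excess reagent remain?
(a) KI, (b) 140.7 g, (c) 640.8 g

Moles of Pb(NO3)2 = 741.9 g ÷ 331.22 g/mol = 2.2399 mol
Moles of KI = 101.3 g ÷ 166.0 g/mol = 0.610241 mol
Moles ÷ coefficient: Pb(NO3)2: 2.2399/1 = 2.24, KI: 0.610241/2 = 0.3051
(a) KI has the smaller value, so KI is the limiting reagent.
(b) Moles of PbI2 = 0.610241 mol KI × (1/2) = 0.30512 mol; mass = 0.30512 mol × 461.0 g/mol = 140.7 g
(c) Pb(NO3)2 consumed = 0.610241 × (1/2) = 0.30512 mol; remaining = 2.2399 − 0.30512 = 1.93478 mol; mass = 1.93478 mol × 331.22 g/mol = 640.8 g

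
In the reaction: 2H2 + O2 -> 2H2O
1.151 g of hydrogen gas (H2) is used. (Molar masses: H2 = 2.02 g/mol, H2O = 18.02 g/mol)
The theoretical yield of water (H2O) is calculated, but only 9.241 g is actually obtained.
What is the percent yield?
Moles of H2 = 1.151 g ÷ 2.02 g/mol = 0.569802 mol
Mole ratio: 2 mol H2O / 2 mol H2
Moles of H2O = 0.569802 × (2/2) = 0.569802 mol
Theoretical yield = 0.569802 mol × 18.02 g/mol = 10.268 g
Actual yield = 9.241 g
Percent yield = (9.241 / 10.268) × 100% = 90.0%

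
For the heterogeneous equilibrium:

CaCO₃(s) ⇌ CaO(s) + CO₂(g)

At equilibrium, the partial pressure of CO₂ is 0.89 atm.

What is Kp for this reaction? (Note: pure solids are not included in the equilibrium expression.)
K_p = 0.89

Solids (CaCO₃, CaO) have activity 1 and are excluded.
Kp = P(CO₂) = 0.89.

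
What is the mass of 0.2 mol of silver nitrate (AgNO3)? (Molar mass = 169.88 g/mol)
Mass = 0.2 mol × 169.88 g/mol = 33.98 g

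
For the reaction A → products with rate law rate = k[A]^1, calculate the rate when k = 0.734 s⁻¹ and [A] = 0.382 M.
0.2804 M/s

rate = k·[A]^1 = 0.734·(0.382)^1 = 0.734·0.382 = 0.2804 M/s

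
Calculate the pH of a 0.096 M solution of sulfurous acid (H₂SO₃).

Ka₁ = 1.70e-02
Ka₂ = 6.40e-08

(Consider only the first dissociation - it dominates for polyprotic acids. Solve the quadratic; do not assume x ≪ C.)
pH = 1.48

x² + Ka₁·x − Ka₁·C = 0 with Ka₁ = 1.70e-02, C = 0.096.
x = (−Ka₁ + √(Ka₁² + 4·Ka₁·C))/2 = 3.2783e-02 M, so pH = 1.48.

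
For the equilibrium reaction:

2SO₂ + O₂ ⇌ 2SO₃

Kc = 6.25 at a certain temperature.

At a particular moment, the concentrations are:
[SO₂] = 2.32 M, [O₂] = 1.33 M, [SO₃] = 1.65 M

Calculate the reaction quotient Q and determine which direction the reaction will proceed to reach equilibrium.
Q = 0.380, Q < K, reaction proceeds forward (toward products)

Q = ([SO₃]^2) / ([SO₂]^2 × [O₂])
  = ((1.65)^2) / ((2.32)^2·(1.33)) = 2.7225/7.1586 = 0.3803
Since Q = 0.3803 < Kc = 6.25, the reaction proceeds forward (toward products) to reach equilibrium.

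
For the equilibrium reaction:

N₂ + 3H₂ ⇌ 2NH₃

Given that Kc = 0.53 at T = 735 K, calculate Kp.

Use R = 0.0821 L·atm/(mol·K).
K_p = 1.46e-04

Δn = (moles gaseous products) − (moles gaseous reactants) = -2
T = 735 K; RT = 0.0821 × 735 = 60.3435
Kp = Kc·(RT)^Δn = 0.53 × (60.3435)^-2 = 0.53 × 0.000274624 = 1.46e-04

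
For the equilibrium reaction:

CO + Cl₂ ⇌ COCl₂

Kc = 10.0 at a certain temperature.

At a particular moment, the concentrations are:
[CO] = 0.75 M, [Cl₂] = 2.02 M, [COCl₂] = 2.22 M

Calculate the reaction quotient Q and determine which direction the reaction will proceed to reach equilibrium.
Q = 1.465, Q < K, reaction proceeds forward (toward products)

Q = ([COCl₂]) / ([CO] × [Cl₂])
  = ((2.22)) / ((0.75)·(2.02)) = 2.22/1.515 = 1.465
Since Q = 1.465 < Kc = 10.0, the reaction proceeds forward (toward products) to reach equilibrium.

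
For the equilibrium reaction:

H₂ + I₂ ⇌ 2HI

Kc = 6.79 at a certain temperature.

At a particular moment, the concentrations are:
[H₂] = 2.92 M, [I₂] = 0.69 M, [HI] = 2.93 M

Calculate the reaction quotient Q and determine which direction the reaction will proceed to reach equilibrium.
Q = 4.261, Q < K, reaction proceeds forward (toward products)

Q = ([HI]^2) / ([H₂] × [I₂])
  = ((2.93)^2) / ((2.92)·(0.69)) = 8.5849/2.0148 = 4.261
Since Q = 4.261 < Kc = 6.79, the reaction proceeds forward (toward products) to reach equilibrium.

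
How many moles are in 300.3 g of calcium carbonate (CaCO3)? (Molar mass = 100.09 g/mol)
Moles = 300.3 g ÷ 100.09 g/mol = 3 mol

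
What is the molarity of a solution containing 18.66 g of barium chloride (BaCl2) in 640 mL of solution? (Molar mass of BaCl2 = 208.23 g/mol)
Moles of BaCl2 = 18.66 g ÷ 208.23 g/mol = 0.0896124 mol
Volume = 640 mL = 0.64 L
Molarity = 0.0896124 mol ÷ 0.64 L = 0.14 M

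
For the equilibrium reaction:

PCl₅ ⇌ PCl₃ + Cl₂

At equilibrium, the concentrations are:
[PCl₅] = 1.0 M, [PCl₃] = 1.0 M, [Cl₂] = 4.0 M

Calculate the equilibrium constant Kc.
K_c = 4.0000

Kc = ([PCl₃] × [Cl₂]) / ([PCl₅])
   = ((1.0)·(4.0)) / ((1.0))
   = 4 / 1 = 4.0000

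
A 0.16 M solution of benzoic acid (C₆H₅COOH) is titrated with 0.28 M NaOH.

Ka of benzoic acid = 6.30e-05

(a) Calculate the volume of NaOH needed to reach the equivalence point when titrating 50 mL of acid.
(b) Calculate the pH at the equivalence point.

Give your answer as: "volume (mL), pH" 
V = 28.6 mL, pH = 8.60

(a) At equivalence: moles acid = moles base.
moles acid = 0.16 × 0.05 = 0.008 mol; V_NaOH = 0.008/0.28 = 0.02857 L = 28.6 mL.
(b) At equivalence, all acid → conjugate base A⁻ at [A⁻] = 0.008/0.07857 = 0.1018 M.
Kb = Kw/Ka = 1.0e-14/6.30e-05 = 1.587e-10; [OH⁻] = √(Kb·[A⁻]) = 4.020e-06; pOH = 5.40; pH = 14 − pOH = 8.60.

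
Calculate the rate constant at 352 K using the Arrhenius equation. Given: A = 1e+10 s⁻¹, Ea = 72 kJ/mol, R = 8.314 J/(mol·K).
2.07e-01 s⁻¹

k = A·exp(-Ea/(R·T)) = 1e+10·exp(-72000/(8.314·352)) = 1e+10·exp(-24.6025) = 1e+10·2.0666e-11 = 2.07e-01 s⁻¹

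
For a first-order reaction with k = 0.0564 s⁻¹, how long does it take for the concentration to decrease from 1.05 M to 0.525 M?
12.29 s

From ln[A] = ln[A]₀ - k·t: t = ln([A]₀/[A])/k = ln(1.05/0.525)/0.0564 = ln(2.0000)/0.0564 = 0.6931/0.0564 = 12.29 s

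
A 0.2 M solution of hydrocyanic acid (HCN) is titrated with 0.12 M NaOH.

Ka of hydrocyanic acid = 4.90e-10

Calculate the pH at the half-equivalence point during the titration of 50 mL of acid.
pH = pKa = 9.31

At the half-equivalence point, [HA] = [A⁻], so by Henderson–Hasselbalch pH = pKa + log(1) = pKa.
pKa = −log(4.90e-10) = 9.31.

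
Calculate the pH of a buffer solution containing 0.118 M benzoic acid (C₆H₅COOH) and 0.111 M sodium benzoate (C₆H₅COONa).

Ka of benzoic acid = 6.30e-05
pH = 4.17

pKa = -log(6.30e-05) = 4.20. pH = pKa + log([A⁻]/[HA]) = 4.20 + log(0.111/0.118)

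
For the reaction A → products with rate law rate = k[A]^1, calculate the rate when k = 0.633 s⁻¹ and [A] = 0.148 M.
0.09368 M/s

rate = k·[A]^1 = 0.633·(0.148)^1 = 0.633·0.148 = 0.09368 M/s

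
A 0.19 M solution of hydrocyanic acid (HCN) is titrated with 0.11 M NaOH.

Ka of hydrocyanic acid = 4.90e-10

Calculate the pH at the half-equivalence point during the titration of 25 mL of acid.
pH = pKa = 9.31

At the half-equivalence point, [HA] = [A⁻], so by Henderson–Hasselbalch pH = pKa + log(1) = pKa.
pKa = −log(4.90e-10) = 9.31.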